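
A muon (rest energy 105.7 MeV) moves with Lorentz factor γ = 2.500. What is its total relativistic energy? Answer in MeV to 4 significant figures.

E ≈ 264.2 MeV

γ = 2.500 (given)
E = γm₀c² = 2.500 × 105.7 MeV = 264.2 MeV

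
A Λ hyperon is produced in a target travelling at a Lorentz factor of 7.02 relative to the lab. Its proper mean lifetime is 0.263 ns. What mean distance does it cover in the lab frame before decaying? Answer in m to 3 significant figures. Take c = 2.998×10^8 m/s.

β = √(1 − 1/γ²) = √(1 − 1/7.02²) = 0.98980
Dilated lifetime: Δt = γτ₀ = 7.02 × 0.263 ns = 1.8463 ns
d = vΔt = 0.98980c × 1.8463 ns = 2.9674×10^8 m/s × 1.8463×10^-9 s = 0.548 m

d ≈ 0.548 m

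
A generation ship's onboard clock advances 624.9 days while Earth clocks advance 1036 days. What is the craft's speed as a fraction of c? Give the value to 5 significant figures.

β ≈ 0.79760

γ = Δt/τ₀ = 1036/624.9 = 1.657865
β = √(1 − 1/γ²) = √(1 − 1/1.657865²) = 0.79760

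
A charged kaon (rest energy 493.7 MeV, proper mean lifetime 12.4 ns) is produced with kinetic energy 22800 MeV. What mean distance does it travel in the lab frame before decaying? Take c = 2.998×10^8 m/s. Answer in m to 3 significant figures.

d ≈ 175 m

γ = 1 + K/(m₀c²) = 1 + 22800/493.7 = 47.182
β = √(1 − 1/γ²) = 0.99978
Dilated lifetime: γτ₀ = 47.182 × 12.4 ns = 585.06 ns
d = βc·γτ₀ = 0.99978 × (2.998×10^8 m/s) × 5.8506×10^-7 s = 175 m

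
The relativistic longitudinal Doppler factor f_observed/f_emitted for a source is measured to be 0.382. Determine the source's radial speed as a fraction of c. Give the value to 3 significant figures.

β ≈ 0.745

f_obs/f_src = √((1−β)/(1+β)) = 0.382  ⇒  (1−β)/(1+β) = 0.14592
β = |1 − D²|/(1 + D²) = |1 − 0.14592|/(1 + 0.14592) = 0.745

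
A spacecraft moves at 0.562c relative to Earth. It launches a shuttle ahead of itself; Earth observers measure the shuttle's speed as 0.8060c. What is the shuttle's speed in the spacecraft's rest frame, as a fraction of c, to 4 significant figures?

Inverse velocity addition: u' = (u − v)/(1 − uv/c²)
= (0.8060 − 0.562)/(1 − 0.8060×0.562) = 0.2440/0.547028 = 0.4460

u' ≈ 0.4460c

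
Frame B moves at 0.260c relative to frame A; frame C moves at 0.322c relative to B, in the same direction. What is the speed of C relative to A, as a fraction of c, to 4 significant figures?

u ≈ 0.5370c

Compose boost 2: (0.322 + 0.260)/(1 + 0.322×0.260) = 0.5820/1.08372 = 0.5370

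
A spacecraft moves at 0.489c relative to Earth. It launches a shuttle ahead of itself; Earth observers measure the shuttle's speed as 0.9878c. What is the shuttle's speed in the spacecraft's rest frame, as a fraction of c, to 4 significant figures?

u' ≈ 0.9649c

Inverse velocity addition: u' = (u − v)/(1 − uv/c²)
= (0.9878 − 0.489)/(1 − 0.9878×0.489) = 0.4988/0.516966 = 0.9649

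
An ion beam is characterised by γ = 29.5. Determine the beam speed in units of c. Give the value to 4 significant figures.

β = √(1 − 1/γ²) = √(1 − 1/29.5²) = √(0.998851) = 0.9994

β ≈ 0.9994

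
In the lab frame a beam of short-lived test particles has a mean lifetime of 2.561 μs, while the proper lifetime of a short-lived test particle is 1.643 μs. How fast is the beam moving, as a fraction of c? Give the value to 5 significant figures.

γ = Δt/τ₀ = 2.561/1.643 = 1.558734
β = √(1 − 1/γ²) = √(1 − 1/1.558734²) = 0.76708

β ≈ 0.76708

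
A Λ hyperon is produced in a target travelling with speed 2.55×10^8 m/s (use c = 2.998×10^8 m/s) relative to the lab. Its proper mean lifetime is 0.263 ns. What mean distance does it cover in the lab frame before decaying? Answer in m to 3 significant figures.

d ≈ 0.128 m

β = v/c = 2.55×10^8 / 2.998×10^8 = 0.85057
γ = 1/√(1 − 0.85057²) = 1.9016
Dilated lifetime: Δt = γτ₀ = 1.9016 × 0.263 ns = 0.50013 ns
d = vΔt = 0.85057c × 0.50013 ns = 2.5500×10^8 m/s × 5.0013×10^-10 s = 0.128 m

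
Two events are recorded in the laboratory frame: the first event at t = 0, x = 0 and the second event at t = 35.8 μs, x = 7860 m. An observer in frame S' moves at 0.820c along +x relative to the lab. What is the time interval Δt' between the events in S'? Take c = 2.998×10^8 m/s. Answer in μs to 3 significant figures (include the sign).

γ = 1/√(1 − 0.820²) = 1.7471
Δt' = γ(Δt − vΔx/c²) = 1.7471 × (35.8 μs − 0.820×7860 m / (2.998×10^8 m/s))
= 1.7471 × (14.302 μs) = 25.0 μs

Δt' ≈ 25.0 μs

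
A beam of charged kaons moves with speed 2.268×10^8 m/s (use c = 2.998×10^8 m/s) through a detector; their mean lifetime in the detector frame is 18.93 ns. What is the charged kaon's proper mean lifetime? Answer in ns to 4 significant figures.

β = v/c = 2.268×10^8 / 2.998×10^8 = 0.756504
γ = 1/√(1 − 0.756504²) = 1.52908
Proper time: τ₀ = Δt/γ = 18.93/1.52908 = 12.38 ns

τ₀ ≈ 12.38 ns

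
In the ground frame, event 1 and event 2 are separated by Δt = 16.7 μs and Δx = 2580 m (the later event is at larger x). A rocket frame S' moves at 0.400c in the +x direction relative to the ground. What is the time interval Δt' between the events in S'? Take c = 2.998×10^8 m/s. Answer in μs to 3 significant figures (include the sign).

γ = 1/√(1 − 0.400²) = 1.0911
Δt' = γ(Δt − vΔx/c²) = 1.0911 × (16.7 μs − 0.400×2580 m / (2.998×10^8 m/s))
= 1.0911 × (13.258 μs) = 14.5 μs

Δt' ≈ 14.5 μs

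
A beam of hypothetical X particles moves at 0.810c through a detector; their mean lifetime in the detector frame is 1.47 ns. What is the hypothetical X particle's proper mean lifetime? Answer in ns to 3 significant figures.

τ₀ ≈ 0.862 ns

γ = 1/√(1 − 0.810²) = 1.7052
Proper time: τ₀ = Δt/γ = 1.47/1.7052 = 0.862 ns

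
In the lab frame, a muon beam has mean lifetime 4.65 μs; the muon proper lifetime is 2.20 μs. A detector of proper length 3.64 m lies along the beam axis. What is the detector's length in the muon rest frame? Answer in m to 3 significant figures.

L ≈ 1.72 m

Time dilation ⇒ γ = Δt/τ₀ = 4.65/2.20 = 2.1136
Length contraction: L = L₀/γ = 3.64/2.1136 = 1.72 m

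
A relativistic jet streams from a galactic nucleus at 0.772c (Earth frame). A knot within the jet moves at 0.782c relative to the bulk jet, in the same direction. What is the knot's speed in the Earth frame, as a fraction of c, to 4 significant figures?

Relativistic velocity addition: u = (u' + v)/(1 + u'v/c²)
= (0.782 + 0.772)/(1 + 0.782×0.772) = 1.554/1.60370 = 0.9690

u ≈ 0.9690c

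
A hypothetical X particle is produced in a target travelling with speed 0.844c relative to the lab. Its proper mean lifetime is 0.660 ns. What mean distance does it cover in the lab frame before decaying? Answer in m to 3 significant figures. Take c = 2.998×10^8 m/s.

γ = 1/√(1 − 0.844²) = 1.8645
Dilated lifetime: Δt = γτ₀ = 1.8645 × 0.660 ns = 1.2306 ns
d = vΔt = 0.844c × 1.2306 ns = 2.5303×10^8 m/s × 1.2306×10^-9 s = 0.311 m

d ≈ 0.311 m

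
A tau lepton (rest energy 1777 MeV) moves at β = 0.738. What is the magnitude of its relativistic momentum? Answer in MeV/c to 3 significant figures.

γ = 1/√(1 − 0.738²) = 1.4819
p = γβm₀c = 1.4819 × 0.738 × 1777 MeV/c = 1940 MeV/c

p ≈ 1940 MeV/c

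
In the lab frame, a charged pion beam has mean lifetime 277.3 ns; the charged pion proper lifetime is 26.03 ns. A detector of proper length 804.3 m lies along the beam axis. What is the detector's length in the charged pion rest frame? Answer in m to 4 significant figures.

L ≈ 75.50 m

Time dilation ⇒ γ = Δt/τ₀ = 277.3/26.03 = 10.6531
Length contraction: L = L₀/γ = 804.3/10.6531 = 75.50 m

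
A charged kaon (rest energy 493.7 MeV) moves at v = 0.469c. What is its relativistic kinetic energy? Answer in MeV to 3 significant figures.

K ≈ 65.3 MeV

γ = 1/√(1 − 0.469²) = 1.1322
K = (γ − 1)m₀c² = (1.1322 − 1) × 493.7 MeV = 0.13225 × 493.7 MeV = 65.3 MeV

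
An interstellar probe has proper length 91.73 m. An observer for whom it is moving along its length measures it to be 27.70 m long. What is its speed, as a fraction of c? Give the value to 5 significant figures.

γ = L₀/L = 91.73/27.70 = 3.311552
β = √(1 − 1/γ²) = 0.95332

β ≈ 0.95332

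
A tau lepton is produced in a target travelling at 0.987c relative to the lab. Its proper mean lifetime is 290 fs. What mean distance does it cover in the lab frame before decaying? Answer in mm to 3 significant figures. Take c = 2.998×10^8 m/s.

d ≈ 0.534 mm

γ = 1/√(1 − 0.987²) = 6.2220
Dilated lifetime: Δt = γτ₀ = 6.2220 × 290 fs = 1804.4 fs
d = vΔt = 0.987c × 1804.4 fs = 2.9590×10^8 m/s × 1.8044×10^-12 s = 0.534 mm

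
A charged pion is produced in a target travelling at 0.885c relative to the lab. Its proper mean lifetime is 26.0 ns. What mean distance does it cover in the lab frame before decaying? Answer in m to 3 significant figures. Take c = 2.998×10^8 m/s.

γ = 1/√(1 − 0.885²) = 2.1478
Dilated lifetime: Δt = γτ₀ = 2.1478 × 26.0 ns = 55.843 ns
d = vΔt = 0.885c × 55.843 ns = 2.6532×10^8 m/s × 5.5843×10^-8 s = 14.8 m

d ≈ 14.8 m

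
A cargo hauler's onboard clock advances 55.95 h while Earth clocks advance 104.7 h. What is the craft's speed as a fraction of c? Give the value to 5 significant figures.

γ = Δt/τ₀ = 104.7/55.95 = 1.871314
β = √(1 − 1/γ²) = √(1 − 1/1.871314²) = 0.84524

β ≈ 0.84524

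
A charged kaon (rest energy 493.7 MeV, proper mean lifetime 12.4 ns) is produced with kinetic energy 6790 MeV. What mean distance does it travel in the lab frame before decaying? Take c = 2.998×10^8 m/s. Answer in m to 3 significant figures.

d ≈ 54.7 m

γ = 1 + K/(m₀c²) = 1 + 6790/493.7 = 14.753
β = √(1 − 1/γ²) = 0.99770
Dilated lifetime: γτ₀ = 14.753 × 12.4 ns = 182.94 ns
d = βc·γτ₀ = 0.99770 × (2.998×10^8 m/s) × 1.8294×10^-7 s = 54.7 m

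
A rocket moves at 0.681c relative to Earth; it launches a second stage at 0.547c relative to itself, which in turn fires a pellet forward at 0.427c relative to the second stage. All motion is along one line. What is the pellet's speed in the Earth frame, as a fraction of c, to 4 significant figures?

Compose boost 2: (0.547 + 0.681)/(1 + 0.547×0.681) = 1.228/1.37251 = 0.894713
Compose boost 3: (0.427 + 0.894713)/(1 + 0.427×0.894713) = 1.32171/1.38204 = 0.9563

u ≈ 0.9563c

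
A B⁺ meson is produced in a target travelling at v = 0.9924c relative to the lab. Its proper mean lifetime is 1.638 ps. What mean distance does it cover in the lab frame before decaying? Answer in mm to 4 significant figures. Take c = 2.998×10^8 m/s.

d ≈ 3.960 mm

γ = 1/√(1 − 0.9924²) = 8.12653
Dilated lifetime: Δt = γτ₀ = 8.12653 × 1.638 ps = 13.3112 ps
d = vΔt = 0.9924c × 13.3112 ps = 2.97522×10^8 m/s × 1.33112×10^-11 s = 3.960 mm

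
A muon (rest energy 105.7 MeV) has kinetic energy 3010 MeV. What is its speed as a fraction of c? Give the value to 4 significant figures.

β ≈ 0.9994

γ = 1 + K/(m₀c²) = 1 + 3010/105.7 = 29.4768
β = √(1 − 1/γ²) = 0.9994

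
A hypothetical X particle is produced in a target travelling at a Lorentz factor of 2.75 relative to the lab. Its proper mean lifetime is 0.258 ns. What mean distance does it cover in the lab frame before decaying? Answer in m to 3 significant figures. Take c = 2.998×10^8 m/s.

d ≈ 0.198 m

β = √(1 − 1/γ²) = √(1 − 1/2.75²) = 0.93154
Dilated lifetime: Δt = γτ₀ = 2.75 × 0.258 ns = 0.70950 ns
d = vΔt = 0.93154c × 0.70950 ns = 2.7928×10^8 m/s × 7.0950×10^-10 s = 0.198 m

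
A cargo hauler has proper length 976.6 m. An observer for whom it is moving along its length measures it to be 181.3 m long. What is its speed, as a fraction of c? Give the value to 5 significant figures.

γ = L₀/L = 976.6/181.3 = 5.386652
β = √(1 − 1/γ²) = 0.98262

β ≈ 0.98262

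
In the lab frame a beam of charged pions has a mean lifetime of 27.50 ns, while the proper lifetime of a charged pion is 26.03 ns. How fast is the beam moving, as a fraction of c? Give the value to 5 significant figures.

β ≈ 0.32257

γ = Δt/τ₀ = 27.50/26.03 = 1.056473
β = √(1 − 1/γ²) = √(1 − 1/1.056473²) = 0.32257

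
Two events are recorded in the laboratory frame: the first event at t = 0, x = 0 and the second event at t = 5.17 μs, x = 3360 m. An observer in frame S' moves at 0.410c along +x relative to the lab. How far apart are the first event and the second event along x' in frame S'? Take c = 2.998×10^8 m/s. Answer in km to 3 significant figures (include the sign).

Δx' ≈ 2.99 km

γ = 1/√(1 − 0.410²) = 1.0964
Δx' = γ(Δx − vΔt) = 1.0964 × (3360 m − 0.410×(2.998×10^8 m/s)×5.17×10^-6 s)
= 1.0964 × (2724.5 m) = 2.99 km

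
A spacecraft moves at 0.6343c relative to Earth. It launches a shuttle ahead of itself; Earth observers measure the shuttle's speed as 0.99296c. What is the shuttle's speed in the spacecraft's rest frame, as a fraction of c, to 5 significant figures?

u' ≈ 0.96892c

Inverse velocity addition: u' = (u − v)/(1 − uv/c²)
= (0.99296 − 0.6343)/(1 − 0.99296×0.6343) = 0.35866/0.3701655 = 0.96892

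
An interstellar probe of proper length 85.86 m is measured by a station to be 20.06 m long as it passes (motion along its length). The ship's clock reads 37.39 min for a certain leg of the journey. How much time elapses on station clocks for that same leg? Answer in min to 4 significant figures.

Δt ≈ 160.0 min

Length contraction ⇒ γ = L₀/L = 85.86/20.06 = 4.28016
Time dilation: Δt = γτ₀ = 4.28016 × 37.39 min = 160.0 min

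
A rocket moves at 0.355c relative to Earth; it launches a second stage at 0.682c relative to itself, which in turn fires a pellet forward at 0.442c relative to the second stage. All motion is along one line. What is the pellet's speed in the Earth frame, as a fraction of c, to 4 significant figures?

u ≈ 0.9327c

Compose boost 2: (0.682 + 0.355)/(1 + 0.682×0.355) = 1.037/1.24211 = 0.834870
Compose boost 3: (0.442 + 0.834870)/(1 + 0.442×0.834870) = 1.27687/1.36901 = 0.9327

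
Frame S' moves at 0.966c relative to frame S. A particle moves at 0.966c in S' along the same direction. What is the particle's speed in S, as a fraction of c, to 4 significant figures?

Relativistic velocity addition: u = (u' + v)/(1 + u'v/c²)
= (0.966 + 0.966)/(1 + 0.966×0.966) = 1.932/1.93316 = 0.9994

u ≈ 0.9994c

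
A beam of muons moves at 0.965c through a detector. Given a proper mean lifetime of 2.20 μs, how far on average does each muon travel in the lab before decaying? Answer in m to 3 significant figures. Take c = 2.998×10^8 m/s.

d ≈ 2430 m

γ = 1/√(1 − 0.965²) = 3.8132
Dilated lifetime: Δt = γτ₀ = 3.8132 × 2.20 μs = 8.3889 μs
d = vΔt = 0.965c × 8.3889 μs = 2.8931×10^8 m/s × 8.3889×10^-6 s = 2430 m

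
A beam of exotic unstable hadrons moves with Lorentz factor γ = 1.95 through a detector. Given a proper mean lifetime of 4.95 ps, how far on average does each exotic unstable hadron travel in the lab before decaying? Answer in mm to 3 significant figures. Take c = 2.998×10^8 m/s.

β = √(1 − 1/γ²) = √(1 − 1/1.95²) = 0.85850
Dilated lifetime: Δt = γτ₀ = 1.95 × 4.95 ps = 9.6525 ps
d = vΔt = 0.85850c × 9.6525 ps = 2.5738×10^8 m/s × 9.6525×10^-12 s = 2.48 mm

d ≈ 2.48 mm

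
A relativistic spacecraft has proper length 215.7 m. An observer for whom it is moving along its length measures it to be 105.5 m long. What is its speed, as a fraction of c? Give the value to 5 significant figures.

β ≈ 0.87222

γ = L₀/L = 215.7/105.5 = 2.044550
β = √(1 − 1/γ²) = 0.87222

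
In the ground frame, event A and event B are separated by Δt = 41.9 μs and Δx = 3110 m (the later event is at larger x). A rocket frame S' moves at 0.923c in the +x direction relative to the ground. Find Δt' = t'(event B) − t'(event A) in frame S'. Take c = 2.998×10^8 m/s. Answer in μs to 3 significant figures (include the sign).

γ = 1/√(1 − 0.923²) = 2.5988
Δt' = γ(Δt − vΔx/c²) = 2.5988 × (41.9 μs − 0.923×3110 m / (2.998×10^8 m/s))
= 2.5988 × (32.325 μs) = 84.0 μs

Δt' ≈ 84.0 μs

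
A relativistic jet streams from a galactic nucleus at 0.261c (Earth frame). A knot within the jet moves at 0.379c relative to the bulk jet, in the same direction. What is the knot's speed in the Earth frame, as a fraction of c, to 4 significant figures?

u ≈ 0.5824c

Relativistic velocity addition: u = (u' + v)/(1 + u'v/c²)
= (0.379 + 0.261)/(1 + 0.379×0.261) = 0.6400/1.09892 = 0.5824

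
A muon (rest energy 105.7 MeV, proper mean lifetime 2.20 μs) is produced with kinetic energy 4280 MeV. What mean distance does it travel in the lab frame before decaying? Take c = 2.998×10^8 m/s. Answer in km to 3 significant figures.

γ = 1 + K/(m₀c²) = 1 + 4280/105.7 = 41.492
β = √(1 − 1/γ²) = 0.99971
Dilated lifetime: γτ₀ = 41.492 × 2.20 μs = 91.282 μs
d = βc·γτ₀ = 0.99971 × (2.998×10^8 m/s) × 9.1282×10^-5 s = 27.4 km

d ≈ 27.4 km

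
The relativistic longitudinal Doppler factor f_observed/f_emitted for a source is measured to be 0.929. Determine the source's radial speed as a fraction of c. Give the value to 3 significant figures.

β ≈ 0.0735

f_obs/f_src = √((1−β)/(1+β)) = 0.929  ⇒  (1−β)/(1+β) = 0.86304
β = |1 − D²|/(1 + D²) = |1 − 0.86304|/(1 + 0.86304) = 0.0735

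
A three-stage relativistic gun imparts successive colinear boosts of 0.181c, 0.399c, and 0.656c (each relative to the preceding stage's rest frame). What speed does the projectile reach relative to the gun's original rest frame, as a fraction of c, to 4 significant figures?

u ≈ 0.8834c

Compose boost 2: (0.399 + 0.181)/(1 + 0.399×0.181) = 0.5800/1.07222 = 0.540934
Compose boost 3: (0.656 + 0.540934)/(1 + 0.656×0.540934) = 1.19693/1.35485 = 0.8834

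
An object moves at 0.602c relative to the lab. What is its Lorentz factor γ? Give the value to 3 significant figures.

γ = 1/√(1 − β²) = 1/√(1 − 0.602²) = 1/√(0.63760) = 1.25

γ ≈ 1.25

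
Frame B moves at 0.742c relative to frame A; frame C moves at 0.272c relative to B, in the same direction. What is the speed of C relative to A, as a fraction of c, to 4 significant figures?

Compose boost 2: (0.272 + 0.742)/(1 + 0.272×0.742) = 1.014/1.20182 = 0.8437

u ≈ 0.8437c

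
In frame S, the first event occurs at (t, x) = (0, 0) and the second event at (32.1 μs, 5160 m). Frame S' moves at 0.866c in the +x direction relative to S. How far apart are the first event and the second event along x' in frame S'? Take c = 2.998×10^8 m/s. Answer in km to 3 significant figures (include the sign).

γ = 1/√(1 − 0.866²) = 1.9998
Δx' = γ(Δx − vΔt) = 1.9998 × (5160 m − 0.866×(2.998×10^8 m/s)×32.1×10^-6 s)
= 1.9998 × (-3174.0 m) = -6.35 km

Δx' ≈ -6.35 km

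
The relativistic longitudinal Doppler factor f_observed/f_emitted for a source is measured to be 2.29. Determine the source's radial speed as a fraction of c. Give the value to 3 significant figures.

f_obs/f_src = √((1+β)/(1−β)) = 2.29  ⇒  (1+β)/(1−β) = 5.2441
β = |1 − D²|/(1 + D²) = |1 − 5.2441|/(1 + 5.2441) = 0.680

β ≈ 0.680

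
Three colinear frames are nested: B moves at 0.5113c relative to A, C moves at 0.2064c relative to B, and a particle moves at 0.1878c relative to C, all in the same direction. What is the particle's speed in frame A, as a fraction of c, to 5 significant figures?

Compose boost 2: (0.2064 + 0.5113)/(1 + 0.2064×0.5113) = 0.71770/1.105532 = 0.6491895
Compose boost 3: (0.1878 + 0.6491895)/(1 + 0.1878×0.6491895) = 0.8369895/1.121918 = 0.74603

u ≈ 0.74603c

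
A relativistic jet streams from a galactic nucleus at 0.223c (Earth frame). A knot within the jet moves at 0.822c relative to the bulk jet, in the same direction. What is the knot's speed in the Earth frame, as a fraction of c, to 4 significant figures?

u ≈ 0.8831c

Relativistic velocity addition: u = (u' + v)/(1 + u'v/c²)
= (0.822 + 0.223)/(1 + 0.822×0.223) = 1.045/1.18331 = 0.8831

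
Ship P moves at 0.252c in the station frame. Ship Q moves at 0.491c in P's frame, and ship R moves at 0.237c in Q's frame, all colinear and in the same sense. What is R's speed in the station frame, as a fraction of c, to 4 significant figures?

u ≈ 0.7765c

Compose boost 2: (0.491 + 0.252)/(1 + 0.491×0.252) = 0.7430/1.12373 = 0.661190
Compose boost 3: (0.237 + 0.661190)/(1 + 0.237×0.661190) = 0.898190/1.15670 = 0.7765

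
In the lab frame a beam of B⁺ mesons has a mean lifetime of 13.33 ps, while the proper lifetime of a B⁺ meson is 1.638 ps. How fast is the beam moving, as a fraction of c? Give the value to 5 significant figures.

β ≈ 0.99242

γ = Δt/τ₀ = 13.33/1.638 = 8.137973
β = √(1 − 1/γ²) = √(1 − 1/8.137973²) = 0.99242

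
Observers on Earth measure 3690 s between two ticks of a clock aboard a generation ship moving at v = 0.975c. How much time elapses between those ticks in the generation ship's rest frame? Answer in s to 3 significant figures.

γ = 1/√(1 − 0.975²) = 4.5004
Proper time: τ₀ = Δt/γ = 3690/4.5004 = 820 s

τ₀ ≈ 820 s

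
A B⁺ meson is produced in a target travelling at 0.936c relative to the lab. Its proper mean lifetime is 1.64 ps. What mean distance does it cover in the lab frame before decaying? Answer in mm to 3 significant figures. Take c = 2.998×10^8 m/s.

γ = 1/√(1 − 0.936²) = 2.8409
Dilated lifetime: Δt = γτ₀ = 2.8409 × 1.64 ps = 4.6591 ps
d = vΔt = 0.936c × 4.6591 ps = 2.8061×10^8 m/s × 4.6591×10^-12 s = 1.31 mm

d ≈ 1.31 mm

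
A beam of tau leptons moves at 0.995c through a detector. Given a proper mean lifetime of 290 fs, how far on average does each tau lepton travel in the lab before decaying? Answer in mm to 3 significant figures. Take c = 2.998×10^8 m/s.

γ = 1/√(1 − 0.995²) = 10.013
Dilated lifetime: Δt = γτ₀ = 10.013 × 290 fs = 2903.6 fs
d = vΔt = 0.995c × 2903.6 fs = 2.9830×10^8 m/s × 2.9036×10^-12 s = 0.866 mm

d ≈ 0.866 mm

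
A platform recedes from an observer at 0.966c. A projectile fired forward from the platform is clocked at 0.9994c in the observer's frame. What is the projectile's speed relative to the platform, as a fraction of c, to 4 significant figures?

u' ≈ 0.9659c

Inverse velocity addition: u' = (u − v)/(1 − uv/c²)
= (0.9994 − 0.966)/(1 − 0.9994×0.966) = 0.03340/0.0345796 = 0.9659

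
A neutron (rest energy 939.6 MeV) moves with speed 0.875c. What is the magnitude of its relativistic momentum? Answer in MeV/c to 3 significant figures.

γ = 1/√(1 − 0.875²) = 2.0656
p = γβm₀c = 2.0656 × 0.875 × 939.6 MeV/c = 1700 MeV/c

p ≈ 1700 MeV/c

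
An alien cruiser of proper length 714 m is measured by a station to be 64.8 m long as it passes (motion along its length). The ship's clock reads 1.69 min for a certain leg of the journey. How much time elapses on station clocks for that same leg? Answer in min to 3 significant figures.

Δt ≈ 18.6 min

Length contraction ⇒ γ = L₀/L = 714/64.8 = 11.019
Time dilation: Δt = γτ₀ = 11.019 × 1.69 min = 18.6 min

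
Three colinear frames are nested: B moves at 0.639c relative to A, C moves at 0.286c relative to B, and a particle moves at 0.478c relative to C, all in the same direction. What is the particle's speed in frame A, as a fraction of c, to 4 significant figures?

u ≈ 0.9172c

Compose boost 2: (0.286 + 0.639)/(1 + 0.286×0.639) = 0.9250/1.18275 = 0.782073
Compose boost 3: (0.478 + 0.782073)/(1 + 0.478×0.782073) = 1.26007/1.37383 = 0.9172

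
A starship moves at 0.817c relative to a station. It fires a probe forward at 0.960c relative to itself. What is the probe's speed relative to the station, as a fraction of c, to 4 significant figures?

u ≈ 0.9959c

Relativistic velocity addition: u = (u' + v)/(1 + u'v/c²)
= (0.960 + 0.817)/(1 + 0.960×0.817) = 1.777/1.78432 = 0.9959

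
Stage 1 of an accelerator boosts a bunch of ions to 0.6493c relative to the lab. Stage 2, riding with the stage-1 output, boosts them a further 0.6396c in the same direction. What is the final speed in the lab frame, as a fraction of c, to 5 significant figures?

u ≈ 0.91070c

Compose boost 2: (0.6396 + 0.6493)/(1 + 0.6396×0.6493) = 1.2889/1.415292 = 0.91070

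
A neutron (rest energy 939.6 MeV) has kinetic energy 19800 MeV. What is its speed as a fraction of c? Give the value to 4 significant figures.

γ = 1 + K/(m₀c²) = 1 + 19800/939.6 = 22.0728
β = √(1 − 1/γ²) = 0.9990

β ≈ 0.9990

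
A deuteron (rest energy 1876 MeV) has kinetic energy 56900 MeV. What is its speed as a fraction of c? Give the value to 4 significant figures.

β ≈ 0.9995

γ = 1 + K/(m₀c²) = 1 + 56900/1876 = 31.3305
β = √(1 − 1/γ²) = 0.9995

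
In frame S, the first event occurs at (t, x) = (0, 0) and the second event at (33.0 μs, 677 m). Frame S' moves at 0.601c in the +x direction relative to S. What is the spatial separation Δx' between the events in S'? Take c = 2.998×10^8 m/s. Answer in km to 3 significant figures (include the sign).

Δx' ≈ -6.59 km

γ = 1/√(1 − 0.601²) = 1.2512
Δx' = γ(Δx − vΔt) = 1.2512 × (677 m − 0.601×(2.998×10^8 m/s)×33.0×10^-6 s)
= 1.2512 × (-5268.9 m) = -6.59 km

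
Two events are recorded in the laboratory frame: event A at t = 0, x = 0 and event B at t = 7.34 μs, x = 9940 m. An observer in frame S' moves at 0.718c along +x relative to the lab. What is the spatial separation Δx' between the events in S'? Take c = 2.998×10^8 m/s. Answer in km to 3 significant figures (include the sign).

γ = 1/√(1 − 0.718²) = 1.4367
Δx' = γ(Δx − vΔt) = 1.4367 × (9940 m − 0.718×(2.998×10^8 m/s)×7.34×10^-6 s)
= 1.4367 × (8360.0 m) = 12.0 km

Δx' ≈ 12.0 km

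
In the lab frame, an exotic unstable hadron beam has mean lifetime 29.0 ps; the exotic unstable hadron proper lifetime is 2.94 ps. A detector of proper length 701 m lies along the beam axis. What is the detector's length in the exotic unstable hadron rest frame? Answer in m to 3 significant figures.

L ≈ 71.1 m

Time dilation ⇒ γ = Δt/τ₀ = 29.0/2.94 = 9.8639
Length contraction: L = L₀/γ = 701/9.8639 = 71.1 m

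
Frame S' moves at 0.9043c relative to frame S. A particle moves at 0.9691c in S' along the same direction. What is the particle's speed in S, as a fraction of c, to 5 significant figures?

Relativistic velocity addition: u = (u' + v)/(1 + u'v/c²)
= (0.9691 + 0.9043)/(1 + 0.9691×0.9043) = 1.8734/1.876357 = 0.99842

u ≈ 0.99842c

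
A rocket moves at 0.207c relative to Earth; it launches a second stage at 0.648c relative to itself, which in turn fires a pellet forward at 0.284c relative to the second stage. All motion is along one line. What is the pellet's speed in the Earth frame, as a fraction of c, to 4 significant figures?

Compose boost 2: (0.648 + 0.207)/(1 + 0.648×0.207) = 0.8550/1.13414 = 0.753878
Compose boost 3: (0.284 + 0.753878)/(1 + 0.284×0.753878) = 1.03788/1.21410 = 0.8549

u ≈ 0.8549c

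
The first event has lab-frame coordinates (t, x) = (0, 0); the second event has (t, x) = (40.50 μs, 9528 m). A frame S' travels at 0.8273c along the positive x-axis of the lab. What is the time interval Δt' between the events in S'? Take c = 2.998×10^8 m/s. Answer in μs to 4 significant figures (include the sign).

γ = 1/√(1 − 0.8273²) = 1.78012
Δt' = γ(Δt − vΔx/c²) = 1.78012 × (40.50 μs − 0.8273×9528 m / (2.998×10^8 m/s))
= 1.78012 × (14.2074 μs) = 25.29 μs

Δt' ≈ 25.29 μs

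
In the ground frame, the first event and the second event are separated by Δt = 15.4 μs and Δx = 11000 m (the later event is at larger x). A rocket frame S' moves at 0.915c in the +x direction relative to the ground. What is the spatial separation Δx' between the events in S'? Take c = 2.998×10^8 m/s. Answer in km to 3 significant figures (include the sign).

γ = 1/√(1 − 0.915²) = 2.4786
Δx' = γ(Δx − vΔt) = 2.4786 × (11000 m − 0.915×(2.998×10^8 m/s)×15.4×10^-6 s)
= 2.4786 × (6775.5 m) = 16.8 km

Δx' ≈ 16.8 km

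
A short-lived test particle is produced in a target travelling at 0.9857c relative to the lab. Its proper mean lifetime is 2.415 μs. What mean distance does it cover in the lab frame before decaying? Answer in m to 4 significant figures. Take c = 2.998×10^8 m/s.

γ = 1/√(1 − 0.9857²) = 5.93438
Dilated lifetime: Δt = γτ₀ = 5.93438 × 2.415 μs = 14.3315 μs
d = vΔt = 0.9857c × 14.3315 μs = 2.95513×10^8 m/s × 1.43315×10^-5 s = 4235 m

d ≈ 4235 m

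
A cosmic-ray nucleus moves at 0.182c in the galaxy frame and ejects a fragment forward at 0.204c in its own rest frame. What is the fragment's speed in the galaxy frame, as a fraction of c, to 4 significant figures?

u ≈ 0.3722c

Compose boost 2: (0.204 + 0.182)/(1 + 0.204×0.182) = 0.3860/1.03713 = 0.3722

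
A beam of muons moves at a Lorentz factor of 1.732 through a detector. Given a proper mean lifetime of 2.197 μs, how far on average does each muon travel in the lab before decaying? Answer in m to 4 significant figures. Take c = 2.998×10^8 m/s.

d ≈ 931.4 m

β = √(1 − 1/γ²) = √(1 − 1/1.732²) = 0.816485
Dilated lifetime: Δt = γτ₀ = 1.732 × 2.197 μs = 3.80520 μs
d = vΔt = 0.816485c × 3.80520 μs = 2.44782×10^8 m/s × 3.80520×10^-6 s = 931.4 m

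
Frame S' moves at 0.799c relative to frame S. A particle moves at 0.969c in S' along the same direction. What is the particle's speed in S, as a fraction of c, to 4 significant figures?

u ≈ 0.9965c

Relativistic velocity addition: u = (u' + v)/(1 + u'v/c²)
= (0.969 + 0.799)/(1 + 0.969×0.799) = 1.768/1.77423 = 0.9965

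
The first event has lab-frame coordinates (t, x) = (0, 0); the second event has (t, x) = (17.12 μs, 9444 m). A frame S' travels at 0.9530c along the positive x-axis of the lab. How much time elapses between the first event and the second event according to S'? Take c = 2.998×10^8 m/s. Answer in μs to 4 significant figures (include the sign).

Δt' ≈ -42.58 μs

γ = 1/√(1 − 0.9530²) = 3.30065
Δt' = γ(Δt − vΔx/c²) = 3.30065 × (17.12 μs − 0.9530×9444 m / (2.998×10^8 m/s))
= 3.30065 × (-12.9005 μs) = -42.58 μs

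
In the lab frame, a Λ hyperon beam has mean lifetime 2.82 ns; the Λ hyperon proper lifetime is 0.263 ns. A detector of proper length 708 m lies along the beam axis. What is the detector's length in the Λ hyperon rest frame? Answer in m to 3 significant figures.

Time dilation ⇒ γ = Δt/τ₀ = 2.82/0.263 = 10.722
Length contraction: L = L₀/γ = 708/10.722 = 66.0 m

L ≈ 66.0 m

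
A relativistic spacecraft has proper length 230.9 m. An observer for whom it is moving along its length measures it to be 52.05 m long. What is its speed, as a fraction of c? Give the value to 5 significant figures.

γ = L₀/L = 230.9/52.05 = 4.436119
β = √(1 − 1/γ²) = 0.97426

β ≈ 0.97426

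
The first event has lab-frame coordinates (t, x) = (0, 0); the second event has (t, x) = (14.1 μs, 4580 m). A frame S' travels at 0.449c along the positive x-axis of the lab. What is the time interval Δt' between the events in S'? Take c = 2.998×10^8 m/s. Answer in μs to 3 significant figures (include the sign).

γ = 1/√(1 − 0.449²) = 1.1192
Δt' = γ(Δt − vΔx/c²) = 1.1192 × (14.1 μs − 0.449×4580 m / (2.998×10^8 m/s))
= 1.1192 × (7.2407 μs) = 8.10 μs

Δt' ≈ 8.10 μs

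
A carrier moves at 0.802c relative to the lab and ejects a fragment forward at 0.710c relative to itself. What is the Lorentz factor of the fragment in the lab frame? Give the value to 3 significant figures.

γ ≈ 3.73

u_lab = (0.710 + 0.802)/(1 + 0.710×0.802) = 1.512/1.56942 = 0.963413
γ = 1/√(1 − 0.963413²) = 3.73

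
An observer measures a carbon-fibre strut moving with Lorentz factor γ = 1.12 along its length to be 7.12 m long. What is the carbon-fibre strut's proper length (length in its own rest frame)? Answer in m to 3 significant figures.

L₀ ≈ 7.97 m

γ = 1.12 (given)
L₀ = γL = 1.12 × 7.12 = 7.97 m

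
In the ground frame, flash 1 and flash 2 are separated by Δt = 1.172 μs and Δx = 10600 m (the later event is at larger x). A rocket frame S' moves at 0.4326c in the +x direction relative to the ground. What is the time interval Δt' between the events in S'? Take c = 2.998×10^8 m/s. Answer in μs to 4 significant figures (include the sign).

γ = 1/√(1 − 0.4326²) = 1.10916
Δt' = γ(Δt − vΔx/c²) = 1.10916 × (1.172 μs − 0.4326×10600 m / (2.998×10^8 m/s))
= 1.10916 × (-14.1234 μs) = -15.67 μs

Δt' ≈ -15.67 μs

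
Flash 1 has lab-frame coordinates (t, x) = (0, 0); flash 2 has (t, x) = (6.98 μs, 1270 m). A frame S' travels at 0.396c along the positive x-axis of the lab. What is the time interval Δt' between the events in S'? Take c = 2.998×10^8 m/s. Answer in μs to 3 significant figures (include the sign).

Δt' ≈ 5.77 μs

γ = 1/√(1 − 0.396²) = 1.0890
Δt' = γ(Δt − vΔx/c²) = 1.0890 × (6.98 μs − 0.396×1270 m / (2.998×10^8 m/s))
= 1.0890 × (5.3025 μs) = 5.77 μs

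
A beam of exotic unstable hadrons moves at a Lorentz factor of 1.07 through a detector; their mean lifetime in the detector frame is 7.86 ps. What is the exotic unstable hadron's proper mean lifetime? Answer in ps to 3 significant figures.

τ₀ ≈ 7.35 ps

γ = 1.07 (given)
Proper time: τ₀ = Δt/γ = 7.86/1.07 = 7.35 ps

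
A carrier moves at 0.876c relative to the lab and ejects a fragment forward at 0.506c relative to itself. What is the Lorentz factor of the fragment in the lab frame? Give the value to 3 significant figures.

γ ≈ 3.47

u_lab = (0.506 + 0.876)/(1 + 0.506×0.876) = 1.382/1.44326 = 0.957557
γ = 1/√(1 − 0.957557²) = 3.47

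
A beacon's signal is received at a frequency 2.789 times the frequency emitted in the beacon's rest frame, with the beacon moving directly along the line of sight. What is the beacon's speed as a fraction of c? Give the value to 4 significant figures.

f_obs/f_src = √((1+β)/(1−β)) = 2.789  ⇒  (1+β)/(1−β) = 7.77852
β = |1 − D²|/(1 + D²) = |1 − 7.77852|/(1 + 7.77852) = 0.7722

β ≈ 0.7722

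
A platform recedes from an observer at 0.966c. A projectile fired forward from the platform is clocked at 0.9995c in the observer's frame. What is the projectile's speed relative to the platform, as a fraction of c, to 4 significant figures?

u' ≈ 0.9715c

Inverse velocity addition: u' = (u − v)/(1 − uv/c²)
= (0.9995 − 0.966)/(1 − 0.9995×0.966) = 0.03350/0.0344830 = 0.9715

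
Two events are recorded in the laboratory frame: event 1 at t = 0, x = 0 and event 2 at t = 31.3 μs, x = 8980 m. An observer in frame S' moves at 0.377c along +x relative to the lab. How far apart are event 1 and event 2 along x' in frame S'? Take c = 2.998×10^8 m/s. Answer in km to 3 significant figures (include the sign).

Δx' ≈ 5.88 km

γ = 1/√(1 − 0.377²) = 1.0797
Δx' = γ(Δx − vΔt) = 1.0797 × (8980 m − 0.377×(2.998×10^8 m/s)×31.3×10^-6 s)
= 1.0797 × (5442.3 m) = 5.88 km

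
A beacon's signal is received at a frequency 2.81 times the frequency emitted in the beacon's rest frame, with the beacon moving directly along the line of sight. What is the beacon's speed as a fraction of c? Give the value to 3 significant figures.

f_obs/f_src = √((1+β)/(1−β)) = 2.81  ⇒  (1+β)/(1−β) = 7.8961
β = |1 − D²|/(1 + D²) = |1 − 7.8961|/(1 + 7.8961) = 0.775

β ≈ 0.775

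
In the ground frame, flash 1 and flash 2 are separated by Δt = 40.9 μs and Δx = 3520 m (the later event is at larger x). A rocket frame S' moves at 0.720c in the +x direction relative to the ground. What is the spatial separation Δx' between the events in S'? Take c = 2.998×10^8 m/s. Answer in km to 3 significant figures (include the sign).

Δx' ≈ -7.65 km

γ = 1/√(1 − 0.720²) = 1.4410
Δx' = γ(Δx − vΔt) = 1.4410 × (3520 m − 0.720×(2.998×10^8 m/s)×40.9×10^-6 s)
= 1.4410 × (-5308.5 m) = -7.65 km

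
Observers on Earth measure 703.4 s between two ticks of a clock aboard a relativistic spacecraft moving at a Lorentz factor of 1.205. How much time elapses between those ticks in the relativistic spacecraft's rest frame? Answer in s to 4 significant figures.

γ = 1.205 (given)
Proper time: τ₀ = Δt/γ = 703.4/1.205 = 583.7 s

τ₀ ≈ 583.7 s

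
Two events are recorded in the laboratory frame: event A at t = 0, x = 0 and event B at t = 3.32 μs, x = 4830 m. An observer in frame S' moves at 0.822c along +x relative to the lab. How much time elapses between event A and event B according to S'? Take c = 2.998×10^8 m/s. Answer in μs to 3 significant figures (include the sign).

Δt' ≈ -17.4 μs

γ = 1/√(1 − 0.822²) = 1.7560
Δt' = γ(Δt − vΔx/c²) = 1.7560 × (3.32 μs − 0.822×4830 m / (2.998×10^8 m/s))
= 1.7560 × (-9.9230 μs) = -17.4 μs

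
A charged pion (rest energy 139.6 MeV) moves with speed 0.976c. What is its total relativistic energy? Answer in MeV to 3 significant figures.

E ≈ 641 MeV

γ = 1/√(1 − 0.976²) = 4.5920
E = γm₀c² = 4.5920 × 139.6 MeV = 641 MeV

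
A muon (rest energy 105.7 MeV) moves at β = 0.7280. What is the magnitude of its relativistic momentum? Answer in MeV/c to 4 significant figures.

γ = 1/√(1 − 0.7280²) = 1.45863
p = γβm₀c = 1.45863 × 0.7280 × 105.7 MeV/c = 112.2 MeV/c

p ≈ 112.2 MeV/c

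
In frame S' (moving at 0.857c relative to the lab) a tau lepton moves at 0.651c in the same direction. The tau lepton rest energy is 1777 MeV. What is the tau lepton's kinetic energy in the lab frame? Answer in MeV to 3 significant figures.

K ≈ 5300 MeV

u_lab = (0.651 + 0.857)/(1 + 0.651×0.857) = 0.967965
γ = 1/√(1 − 0.967965²) = 3.9827
K = (γ − 1)m₀c² = (3.9827 − 1) × 1777 = 2.9827 × 1777 = 5300 MeV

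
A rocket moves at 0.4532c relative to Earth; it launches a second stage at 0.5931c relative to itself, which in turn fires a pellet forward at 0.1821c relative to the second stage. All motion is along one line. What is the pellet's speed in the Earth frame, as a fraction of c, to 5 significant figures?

u ≈ 0.87530c

Compose boost 2: (0.5931 + 0.4532)/(1 + 0.5931×0.4532) = 1.0463/1.268793 = 0.8246421
Compose boost 3: (0.1821 + 0.8246421)/(1 + 0.1821×0.8246421) = 1.006742/1.150167 = 0.87530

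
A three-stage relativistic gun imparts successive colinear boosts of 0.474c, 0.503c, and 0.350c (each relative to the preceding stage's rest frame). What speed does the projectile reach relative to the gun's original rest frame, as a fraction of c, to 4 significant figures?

Compose boost 2: (0.503 + 0.474)/(1 + 0.503×0.474) = 0.9770/1.23842 = 0.788907
Compose boost 3: (0.350 + 0.788907)/(1 + 0.350×0.788907) = 1.13891/1.27612 = 0.8925

u ≈ 0.8925c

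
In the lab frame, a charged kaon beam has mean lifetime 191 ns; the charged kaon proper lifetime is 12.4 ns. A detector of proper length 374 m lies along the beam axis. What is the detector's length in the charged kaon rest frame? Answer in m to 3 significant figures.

L ≈ 24.3 m

Time dilation ⇒ γ = Δt/τ₀ = 191/12.4 = 15.403
Length contraction: L = L₀/γ = 374/15.403 = 24.3 m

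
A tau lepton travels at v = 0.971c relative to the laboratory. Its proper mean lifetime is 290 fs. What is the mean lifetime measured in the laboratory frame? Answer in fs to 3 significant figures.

Δt ≈ 1210 fs

γ = 1/√(1 − 0.971²) = 4.1827
Time dilation: Δt = γτ₀ = 4.1827 × 290 fs = 1210 fs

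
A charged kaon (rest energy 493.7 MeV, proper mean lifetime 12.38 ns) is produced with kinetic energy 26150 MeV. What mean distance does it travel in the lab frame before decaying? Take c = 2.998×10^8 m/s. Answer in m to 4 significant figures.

d ≈ 200.3 m

γ = 1 + K/(m₀c²) = 1 + 26150/493.7 = 53.9674
β = √(1 − 1/γ²) = 0.999828
Dilated lifetime: γτ₀ = 53.9674 × 12.38 ns = 668.116 ns
d = βc·γτ₀ = 0.999828 × (2.998×10^8 m/s) × 6.68116×10^-7 s = 200.3 m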